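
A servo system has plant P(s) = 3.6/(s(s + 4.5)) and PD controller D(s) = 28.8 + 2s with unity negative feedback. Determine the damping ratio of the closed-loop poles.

Forward path: (28.8 + 2s)·3.6/(s(s+4.5)). The closed-loop characteristic equation is s² + (4.5 + 3.6·2)s + 3.6·28.8 = 0.
That is s² + 11.7s + 103.7 = 0, so ω_n = 10.18 rad/s and ζ = 11.7/(2·10.18) = 0.5745.

ζ = 0.575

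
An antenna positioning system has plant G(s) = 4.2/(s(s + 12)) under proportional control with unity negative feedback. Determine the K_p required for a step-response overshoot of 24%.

From %OS = 100·exp(−πζ/√(1−ζ²)) = 24%, ζ = −ln(0.24)/√(π²+ln²(0.24)) = 0.4136.
Characteristic equation s² + 12s + 4.2K_p = 0 gives ζ = 12/(2√(4.2K_p)).
Setting ζ = 0.4136: √(4.2K_p) = 12/(2·0.4136) = 14.51, so K_p = 210.5/4.2 = 50.1.

K_p = 50.1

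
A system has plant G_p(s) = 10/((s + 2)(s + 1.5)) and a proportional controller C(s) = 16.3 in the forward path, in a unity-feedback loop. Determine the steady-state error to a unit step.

The loop is type 0. Static position error constant K_pos = C(0)·G_p(0) = 16.3·3.333 = 54.33.
Steady-state error to a unit step: e_ss = 1/(1+K_pos) = 1/55.33 = 0.0181.

0.0181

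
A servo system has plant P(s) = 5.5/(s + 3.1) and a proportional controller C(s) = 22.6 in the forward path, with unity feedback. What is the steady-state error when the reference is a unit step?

The loop is type 0. Static position error constant K_pos = C(0)·P(0) = 22.6·1.774 = 40.1.
Steady-state error to a unit step: e_ss = 1/(1+K_pos) = 1/41.1 = 0.0243.

0.0243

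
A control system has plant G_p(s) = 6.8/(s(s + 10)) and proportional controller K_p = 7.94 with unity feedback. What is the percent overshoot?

5.41%

The closed-loop denominator s² + 10s + 53.99 gives ω_n = √53.99 = 7.348 and ζ = 10/(2ω_n) = 0.6805.
%OS = 100·exp(−πζ/√(1−ζ²)) = 100·exp(−π·0.6805/√0.537) = 5.41%.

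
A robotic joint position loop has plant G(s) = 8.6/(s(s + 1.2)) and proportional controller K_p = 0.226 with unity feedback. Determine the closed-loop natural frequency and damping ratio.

With unity feedback the closed-loop characteristic equation is s² + 1.2s + 0.226·8.6 = s² + 1.2s + 1.944 = 0.
Matching s² + 2ζω_n s + ω_n²: ω_n = √1.944 = 1.394 rad/s and 2ζω_n = 1.2, so ζ = 1.2/(2·1.394) = 0.43.

ω_n = 1.39 rad/s, ζ = 0.43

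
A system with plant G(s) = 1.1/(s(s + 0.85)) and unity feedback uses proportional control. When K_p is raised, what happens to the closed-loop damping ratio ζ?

ζ = 0.85/(2√(1.1K_p)); increasing K_p raises the denominator, so ζ falls.

decrease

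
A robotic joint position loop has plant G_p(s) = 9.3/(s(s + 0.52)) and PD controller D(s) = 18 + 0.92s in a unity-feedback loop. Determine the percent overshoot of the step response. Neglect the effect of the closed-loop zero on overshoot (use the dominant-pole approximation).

Forward path: (18 + 0.92s)·9.3/(s(s+0.52)). The closed-loop characteristic equation is s² + (0.52 + 9.3·0.92)s + 9.3·18 = 0.
That is s² + 9.076s + 167.4 = 0, so ω_n = 12.94 rad/s and ζ = 9.076/(2·12.94) = 0.3507.
%OS = 100·exp(−πζ/√(1−ζ²)) = 30.8%.

30.8%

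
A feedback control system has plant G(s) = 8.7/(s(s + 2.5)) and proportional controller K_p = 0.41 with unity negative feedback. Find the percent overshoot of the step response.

From 1 + K_pG(s) = 0: s² + 2.5s + 3.567 = 0 ⇒ ω_n = 1.889, ζ = 0.6618.
%OS = 100·exp(−πζ/√(1−ζ²)) = 100·exp(−π·0.6618/√0.562) = 6.24%.

6.24%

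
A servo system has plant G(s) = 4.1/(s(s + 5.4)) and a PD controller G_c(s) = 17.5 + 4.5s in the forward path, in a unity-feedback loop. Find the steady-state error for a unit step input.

The open loop G_c(s)G(s) has a pole at the origin (type 1), so the static position error constant is infinite and e_ss = 1/(1+∞) = 0.

0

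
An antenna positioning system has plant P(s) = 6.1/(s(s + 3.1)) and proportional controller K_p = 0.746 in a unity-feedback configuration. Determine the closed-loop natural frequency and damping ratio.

ω_n = 2.13 rad/s, ζ = 0.727

1 + K_p·P(s) = 0 gives s² + 3.1s + 4.551 = 0.
So ω_n² = 4.551 ⇒ ω_n = 2.133 rad/s, and ζ = 3.1/(2ω_n) = 0.727.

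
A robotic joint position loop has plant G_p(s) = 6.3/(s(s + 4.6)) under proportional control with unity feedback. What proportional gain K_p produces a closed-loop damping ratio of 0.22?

Closed-loop characteristic equation: s² + 4.6s + K_p·6.3 = 0.
So ω_n = √(6.3K_p) and 2ζω_n = 4.6, giving ζ = 4.6/(2√(6.3K_p)).
Setting ζ = 0.22: √(6.3K_p) = 4.6/(2·0.22) = 10.45, so K_p = 109.3/6.3 = 17.3.

K_p = 17.3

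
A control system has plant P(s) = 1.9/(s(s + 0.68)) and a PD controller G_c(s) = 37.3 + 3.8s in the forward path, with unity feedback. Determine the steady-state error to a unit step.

0

The open loop G_c(s)P(s) has a pole at the origin (type 1), so the static position error constant is infinite and e_ss = 1/(1+∞) = 0.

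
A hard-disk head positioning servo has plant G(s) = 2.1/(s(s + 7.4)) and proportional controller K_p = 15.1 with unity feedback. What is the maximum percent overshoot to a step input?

6.47%

Closed-loop characteristic equation: s² + 7.4s + 31.71 = 0, so ω_n = 5.631 rad/s and ζ = 7.4/(2·5.631) = 0.6571.
%OS = 100·exp(−πζ/√(1−ζ²)) = 100·exp(−π·0.6571/√0.5683) = 6.47%.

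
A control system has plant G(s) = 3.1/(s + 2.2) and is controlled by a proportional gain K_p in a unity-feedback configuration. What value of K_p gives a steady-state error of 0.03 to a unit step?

The loop is type 0, so e_ss(step) = 1/(1 + K_pos) with K_pos = K_p·G(0).
G(0) = 1.409. Require 1/(1 + K_p·1.409) = 0.03, so 1 + 1.409·K_p = 33.33.
K_p = (33.33 − 1)/1.409 = 22.9.

K_p = 22.9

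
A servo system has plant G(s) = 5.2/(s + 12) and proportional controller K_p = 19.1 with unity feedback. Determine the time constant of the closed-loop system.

τ = 0.00898 s

Closed-loop transfer function: T(s) = K_p·G(s)/(1 + K_p·G(s)) = 99.32/(s + 12 + 99.32) = 99.32/(s + 111.3).
Time constant τ = 1/111.3 = 0.00898 s.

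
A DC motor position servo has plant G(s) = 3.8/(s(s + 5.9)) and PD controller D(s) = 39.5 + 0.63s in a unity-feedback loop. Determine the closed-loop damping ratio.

Forward path: (39.5 + 0.63s)·3.8/(s(s+5.9)). The closed-loop characteristic equation is s² + (5.9 + 3.8·0.63)s + 3.8·39.5 = 0.
That is s² + 8.294s + 150.1 = 0, so ω_n = 12.25 rad/s and ζ = 8.294/(2·12.25) = 0.3385.

ζ = 0.338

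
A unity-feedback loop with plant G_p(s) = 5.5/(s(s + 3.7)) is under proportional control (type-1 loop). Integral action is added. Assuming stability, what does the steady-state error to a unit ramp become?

The integrator raises the loop to type 2, so K_v → ∞ and e_ss to a ramp is zero.

0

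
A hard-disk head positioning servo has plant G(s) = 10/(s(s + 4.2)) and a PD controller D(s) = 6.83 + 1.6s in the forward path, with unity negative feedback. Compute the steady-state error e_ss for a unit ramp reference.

The loop has one pole at the origin (type 1). Velocity error constant K_v = lim_{s→0} s·D(s)G(s) = 6.83·10/4.2 = 16.26.
Steady-state error to a unit ramp: e_ss = 1/K_v = 0.0615.

0.0615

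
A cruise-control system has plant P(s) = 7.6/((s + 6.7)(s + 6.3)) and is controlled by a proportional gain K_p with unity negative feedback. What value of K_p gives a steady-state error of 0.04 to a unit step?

K_p = 133

Steady-state error for a unit step on this type-0 loop is 1/(1 + K_p·P(0)).
P(0) = 0.1801. Require 1/(1 + K_p·0.1801) = 0.04, so 1 + 0.1801·K_p = 25.
K_p = (25 − 1)/0.1801 = 133.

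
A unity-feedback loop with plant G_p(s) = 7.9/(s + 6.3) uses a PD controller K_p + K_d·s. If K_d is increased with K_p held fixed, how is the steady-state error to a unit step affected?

K_d affects only the transient (the s-coefficient); the DC loop gain, and hence e_ss, depends only on K_p.

unchanged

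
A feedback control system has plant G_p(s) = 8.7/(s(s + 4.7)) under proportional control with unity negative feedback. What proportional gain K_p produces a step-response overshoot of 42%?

K_p = 8.96

From %OS = 100·exp(−πζ/√(1−ζ²)) = 42%, ζ = −ln(0.42)/√(π²+ln²(0.42)) = 0.2662.
Characteristic equation s² + 4.7s + 8.7K_p = 0 gives ζ = 4.7/(2√(8.7K_p)).
Setting ζ = 0.2662: √(8.7K_p) = 4.7/(2·0.2662) = 8.829, so K_p = 77.95/8.7 = 8.96.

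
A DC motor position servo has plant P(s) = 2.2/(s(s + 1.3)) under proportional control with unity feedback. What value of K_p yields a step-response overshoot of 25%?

K_p = 1.18

From %OS = 100·exp(−πζ/√(1−ζ²)) = 25%, ζ = −ln(0.25)/√(π²+ln²(0.25)) = 0.4037.
Characteristic equation s² + 1.3s + 2.2K_p = 0 gives ζ = 1.3/(2√(2.2K_p)).
Setting ζ = 0.4037: √(2.2K_p) = 1.3/(2·0.4037) = 1.61, so K_p = 2.592/2.2 = 1.18.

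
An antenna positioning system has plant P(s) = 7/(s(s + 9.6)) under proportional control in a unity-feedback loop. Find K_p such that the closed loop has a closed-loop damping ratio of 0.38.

K_p = 22.8

Closed-loop characteristic equation: s² + 9.6s + K_p·7 = 0.
So ω_n = √(7K_p) and 2ζω_n = 9.6, giving ζ = 9.6/(2√(7K_p)).
Setting ζ = 0.38: √(7K_p) = 9.6/(2·0.38) = 12.63, so K_p = 159.6/7 = 22.8.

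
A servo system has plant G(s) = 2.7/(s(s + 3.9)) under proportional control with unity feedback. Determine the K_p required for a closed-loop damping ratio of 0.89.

K_p = 1.78

Closed-loop characteristic equation: s² + 3.9s + K_p·2.7 = 0.
So ω_n = √(2.7K_p) and 2ζω_n = 3.9, giving ζ = 3.9/(2√(2.7K_p)).
Setting ζ = 0.89: √(2.7K_p) = 3.9/(2·0.89) = 2.191, so K_p = 4.801/2.7 = 1.78.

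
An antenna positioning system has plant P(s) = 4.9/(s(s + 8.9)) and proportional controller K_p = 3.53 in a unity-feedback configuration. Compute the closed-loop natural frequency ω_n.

ω_n = 4.16 rad/s

1 + K_p·P(s) = 0 gives s² + 8.9s + 17.3 = 0.
So ω_n² = 17.3 ⇒ ω_n = 4.159 rad/s, and ζ = 8.9/(2ω_n) = 1.07.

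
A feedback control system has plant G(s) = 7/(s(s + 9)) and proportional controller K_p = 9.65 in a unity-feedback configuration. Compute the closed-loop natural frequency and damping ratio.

ω_n = 8.22 rad/s, ζ = 0.548

With unity feedback the closed-loop characteristic equation is s² + 9s + 9.65·7 = s² + 9s + 67.55 = 0.
Matching s² + 2ζω_n s + ω_n²: ω_n = √67.55 = 8.219 rad/s and 2ζω_n = 9, so ζ = 9/(2·8.219) = 0.548.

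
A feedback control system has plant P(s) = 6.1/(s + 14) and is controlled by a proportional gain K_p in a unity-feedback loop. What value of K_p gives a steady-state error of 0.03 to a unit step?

The loop is type 0, so e_ss(step) = 1/(1 + K_pos) with K_pos = K_p·P(0).
P(0) = 0.4357. Require 1/(1 + K_p·0.4357) = 0.03, so 1 + 0.4357·K_p = 33.33.
K_p = (33.33 − 1)/0.4357 = 74.2.

K_p = 74.2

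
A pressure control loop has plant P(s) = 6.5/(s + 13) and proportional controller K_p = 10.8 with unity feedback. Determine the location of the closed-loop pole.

Closed-loop transfer function: T(s) = K_p·P(s)/(1 + K_p·P(s)) = 70.2/(s + 13 + 70.2) = 70.2/(s + 83.2).
The closed-loop pole is at s = −83.2.

s = -83.2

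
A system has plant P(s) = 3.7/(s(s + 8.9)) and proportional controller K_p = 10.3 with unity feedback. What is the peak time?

From 1 + K_pP(s) = 0: s² + 8.9s + 38.11 = 0 ⇒ ω_n = 6.173, ζ = 0.7208.
Damped frequency ω_d = ω_n√(1−ζ²) = 4.279 rad/s, so peak time T_p = π/ω_d = 0.734 s.

T_p = 0.734 s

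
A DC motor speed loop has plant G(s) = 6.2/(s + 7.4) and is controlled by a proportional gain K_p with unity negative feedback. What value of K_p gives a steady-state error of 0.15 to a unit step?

K_p = 6.76

Steady-state error for a unit step on this type-0 loop is 1/(1 + K_p·G(0)).
G(0) = 0.8378. Require 1/(1 + K_p·0.8378) = 0.15, so 1 + 0.8378·K_p = 6.667.
K_p = (6.667 − 1)/0.8378 = 6.76.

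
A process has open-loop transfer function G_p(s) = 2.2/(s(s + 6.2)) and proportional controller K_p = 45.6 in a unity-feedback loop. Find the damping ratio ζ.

1 + K_p·G_p(s) = 0 gives s² + 6.2s + 100.3 = 0.
So ω_n² = 100.3 ⇒ ω_n = 10.02 rad/s, and ζ = 6.2/(2ω_n) = 0.31.

ζ = 0.31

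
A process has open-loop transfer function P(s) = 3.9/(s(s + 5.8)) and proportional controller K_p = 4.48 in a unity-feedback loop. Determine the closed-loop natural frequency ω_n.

ω_n = 4.18 rad/s

With unity feedback the closed-loop characteristic equation is s² + 5.8s + 4.48·3.9 = s² + 5.8s + 17.47 = 0.
So ω_n² = 17.47 ⇒ ω_n = 4.18 rad/s, and ζ = 5.8/(2ω_n) = 0.694.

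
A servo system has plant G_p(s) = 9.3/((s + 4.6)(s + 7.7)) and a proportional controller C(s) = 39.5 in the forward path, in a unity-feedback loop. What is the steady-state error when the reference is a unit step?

0.0879

The loop is type 0. Static position error constant K_pos = C(0)·G_p(0) = 39.5·0.2626 = 10.37.
Steady-state error to a unit step: e_ss = 1/(1+K_pos) = 1/11.37 = 0.0879.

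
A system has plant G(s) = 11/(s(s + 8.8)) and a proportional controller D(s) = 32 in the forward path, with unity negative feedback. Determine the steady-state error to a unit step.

The open loop D(s)G(s) has a pole at the origin (type 1), so the static position error constant is infinite and e_ss = 1/(1+∞) = 0.

0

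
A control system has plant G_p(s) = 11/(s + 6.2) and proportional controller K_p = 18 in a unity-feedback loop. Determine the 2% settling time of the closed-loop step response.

T_s ≈ 0.0196 s

Closed-loop transfer function: T(s) = K_p·G_p(s)/(1 + K_p·G_p(s)) = 198/(s + 6.2 + 198) = 198/(s + 204.2).
Time constant τ = 1/204.2 = 0.004897 s, so the 2% settling time is about 4τ = 0.0196 s.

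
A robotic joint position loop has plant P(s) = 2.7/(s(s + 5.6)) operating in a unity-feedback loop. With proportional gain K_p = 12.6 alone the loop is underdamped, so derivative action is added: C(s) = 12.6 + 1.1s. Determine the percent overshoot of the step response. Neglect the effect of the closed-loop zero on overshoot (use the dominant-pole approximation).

Forward path: (12.6 + 1.1s)·2.7/(s(s+5.6)). The closed-loop characteristic equation is s² + (5.6 + 2.7·1.1)s + 2.7·12.6 = 0.
That is s² + 8.57s + 34.02 = 0, so ω_n = 5.833 rad/s and ζ = 8.57/(2·5.833) = 0.7347.
%OS = 100·exp(−πζ/√(1−ζ²)) = 3.33%.

3.33%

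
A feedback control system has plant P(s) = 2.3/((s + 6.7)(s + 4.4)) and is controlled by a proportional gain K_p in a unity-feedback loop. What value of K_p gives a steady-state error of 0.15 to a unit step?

K_p = 72.6

Steady-state error for a unit step on this type-0 loop is 1/(1 + K_p·P(0)).
P(0) = 0.07802. Require 1/(1 + K_p·0.07802) = 0.15, so 1 + 0.07802·K_p = 6.667.
K_p = (6.667 − 1)/0.07802 = 72.6.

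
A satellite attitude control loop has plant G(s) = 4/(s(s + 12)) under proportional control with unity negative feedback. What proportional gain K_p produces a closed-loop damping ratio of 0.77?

Closed-loop characteristic equation: s² + 12s + K_p·4 = 0.
So ω_n = √(4K_p) and 2ζω_n = 12, giving ζ = 12/(2√(4K_p)).
Setting ζ = 0.77: √(4K_p) = 12/(2·0.77) = 7.792, so K_p = 60.72/4 = 15.2.

K_p = 15.2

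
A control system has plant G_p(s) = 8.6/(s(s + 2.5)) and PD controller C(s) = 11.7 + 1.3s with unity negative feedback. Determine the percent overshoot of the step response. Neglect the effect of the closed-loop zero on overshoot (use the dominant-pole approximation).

5.35%

Forward path: (11.7 + 1.3s)·8.6/(s(s+2.5)). The closed-loop characteristic equation is s² + (2.5 + 8.6·1.3)s + 8.6·11.7 = 0.
That is s² + 13.68s + 100.6 = 0, so ω_n = 10.03 rad/s and ζ = 13.68/(2·10.03) = 0.6819.
%OS = 100·exp(−πζ/√(1−ζ²)) = 5.35%.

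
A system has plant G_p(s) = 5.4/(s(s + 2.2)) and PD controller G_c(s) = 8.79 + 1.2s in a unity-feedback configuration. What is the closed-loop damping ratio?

Forward path: (8.79 + 1.2s)·5.4/(s(s+2.2)). The closed-loop characteristic equation is s² + (2.2 + 5.4·1.2)s + 5.4·8.79 = 0.
That is s² + 8.68s + 47.47 = 0, so ω_n = 6.89 rad/s and ζ = 8.68/(2·6.89) = 0.6299.

ζ = 0.63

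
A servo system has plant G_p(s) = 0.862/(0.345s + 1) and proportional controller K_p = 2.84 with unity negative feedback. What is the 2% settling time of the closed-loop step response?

T_s ≈ 0.4 s

Closed loop: T(s) = K_p·G_p/(1+K_p·G_p) = 2.448/(0.345s + 1 + 2.448), with pole at s = −(1 + 2.448)/0.345 = −9.994.
τ = 1/9.994 = 0.1001 s, so 2% settling time ≈ 4τ = 0.4 s.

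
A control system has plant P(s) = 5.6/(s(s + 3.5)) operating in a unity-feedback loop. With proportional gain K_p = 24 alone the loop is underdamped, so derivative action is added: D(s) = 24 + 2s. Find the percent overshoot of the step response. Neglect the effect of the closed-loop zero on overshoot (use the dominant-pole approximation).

Forward path: (24 + 2s)·5.6/(s(s+3.5)). The closed-loop characteristic equation is s² + (3.5 + 5.6·2)s + 5.6·24 = 0.
That is s² + 14.7s + 134.4 = 0, so ω_n = 11.59 rad/s and ζ = 14.7/(2·11.59) = 0.634.
%OS = 100·exp(−πζ/√(1−ζ²)) = 7.61%.

7.61%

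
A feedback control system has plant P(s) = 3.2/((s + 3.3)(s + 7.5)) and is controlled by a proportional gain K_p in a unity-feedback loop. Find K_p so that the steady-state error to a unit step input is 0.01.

For a type-0 loop with proportional control, e_ss = 1/(1 + K_p·P(0)).
P(0) = 0.1293. Require 1/(1 + K_p·0.1293) = 0.01, so 1 + 0.1293·K_p = 100.
K_p = (100 − 1)/0.1293 = 766.

K_p = 766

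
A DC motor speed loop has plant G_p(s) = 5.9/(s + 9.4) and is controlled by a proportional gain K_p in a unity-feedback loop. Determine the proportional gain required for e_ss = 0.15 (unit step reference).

K_p = 9.03

Steady-state error for a unit step on this type-0 loop is 1/(1 + K_p·G_p(0)).
G_p(0) = 0.6277. Require 1/(1 + K_p·0.6277) = 0.15, so 1 + 0.6277·K_p = 6.667.
K_p = (6.667 − 1)/0.6277 = 9.03.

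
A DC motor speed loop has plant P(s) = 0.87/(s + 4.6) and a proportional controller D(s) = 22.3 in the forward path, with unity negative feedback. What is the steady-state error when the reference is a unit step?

The loop is type 0. Static position error constant K_pos = D(0)·P(0) = 22.3·0.1891 = 4.218.
Steady-state error to a unit step: e_ss = 1/(1+K_pos) = 1/5.218 = 0.192.

0.192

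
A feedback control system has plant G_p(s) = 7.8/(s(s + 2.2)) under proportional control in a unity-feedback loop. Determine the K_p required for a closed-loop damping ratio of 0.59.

K_p = 0.446

Closed-loop characteristic equation: s² + 2.2s + K_p·7.8 = 0.
So ω_n = √(7.8K_p) and 2ζω_n = 2.2, giving ζ = 2.2/(2√(7.8K_p)).
Setting ζ = 0.59: √(7.8K_p) = 2.2/(2·0.59) = 1.864, so K_p = 3.476/7.8 = 0.446.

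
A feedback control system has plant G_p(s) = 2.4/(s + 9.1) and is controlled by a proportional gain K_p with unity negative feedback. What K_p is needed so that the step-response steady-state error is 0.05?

Steady-state error for a unit step on this type-0 loop is 1/(1 + K_p·G_p(0)).
G_p(0) = 0.2637. Require 1/(1 + K_p·0.2637) = 0.05, so 1 + 0.2637·K_p = 20.
K_p = (20 − 1)/0.2637 = 72.

K_p = 72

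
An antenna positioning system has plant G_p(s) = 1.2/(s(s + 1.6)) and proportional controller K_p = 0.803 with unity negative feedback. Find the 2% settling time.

T_s ≈ 5 s

Closed-loop characteristic equation: s² + 1.6s + 0.9636 = 0, so ω_n = 0.9816 rad/s and ζ = 1.6/(2·0.9816) = 0.815.
2% settling time T_s ≈ 4/(ζω_n) = 4/0.8 = 5 s.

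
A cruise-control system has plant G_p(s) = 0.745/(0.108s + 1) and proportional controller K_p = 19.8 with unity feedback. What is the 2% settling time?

Closed loop: T(s) = K_p·G_p/(1+K_p·G_p) = 14.75/(0.108s + 1 + 14.75), with pole at s = −(1 + 14.75)/0.108 = −145.8.
τ = 1/145.8 = 0.006857 s, so 2% settling time ≈ 4τ = 0.0274 s.

T_s ≈ 0.0274 s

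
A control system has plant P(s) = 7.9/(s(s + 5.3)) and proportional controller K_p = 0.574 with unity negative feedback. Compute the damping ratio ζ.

ζ = 1.24

1 + K_p·P(s) = 0 gives s² + 5.3s + 4.535 = 0.
Matching s² + 2ζω_n s + ω_n²: ω_n = √4.535 = 2.129 rad/s and 2ζω_n = 5.3, so ζ = 5.3/(2·2.129) = 1.24.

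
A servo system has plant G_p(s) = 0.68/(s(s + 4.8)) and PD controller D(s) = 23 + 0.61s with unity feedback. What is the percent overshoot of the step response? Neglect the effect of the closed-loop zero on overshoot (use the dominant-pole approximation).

Forward path: (23 + 0.61s)·0.68/(s(s+4.8)). The closed-loop characteristic equation is s² + (4.8 + 0.68·0.61)s + 0.68·23 = 0.
That is s² + 5.215s + 15.64 = 0, so ω_n = 3.955 rad/s and ζ = 5.215/(2·3.955) = 0.6593.
%OS = 100·exp(−πζ/√(1−ζ²)) = 6.36%.

6.36%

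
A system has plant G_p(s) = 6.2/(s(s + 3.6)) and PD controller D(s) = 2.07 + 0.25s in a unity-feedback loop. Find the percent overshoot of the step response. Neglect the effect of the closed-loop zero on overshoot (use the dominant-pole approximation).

Forward path: (2.07 + 0.25s)·6.2/(s(s+3.6)). The closed-loop characteristic equation is s² + (3.6 + 6.2·0.25)s + 6.2·2.07 = 0.
That is s² + 5.15s + 12.83 = 0, so ω_n = 3.582 rad/s and ζ = 5.15/(2·3.582) = 0.7188.
%OS = 100·exp(−πζ/√(1−ζ²)) = 3.89%.

3.89%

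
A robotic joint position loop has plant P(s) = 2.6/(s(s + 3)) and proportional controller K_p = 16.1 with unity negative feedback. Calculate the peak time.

From 1 + K_pP(s) = 0: s² + 3s + 41.86 = 0 ⇒ ω_n = 6.47, ζ = 0.2318.
Damped frequency ω_d = ω_n√(1−ζ²) = 6.294 rad/s, so peak time T_p = π/ω_d = 0.499 s.

T_p = 0.499 s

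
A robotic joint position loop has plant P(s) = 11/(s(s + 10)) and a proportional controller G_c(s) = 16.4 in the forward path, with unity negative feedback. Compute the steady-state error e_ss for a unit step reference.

0

The open loop G_c(s)P(s) has a pole at the origin (type 1), so the static position error constant is infinite and e_ss = 1/(1+∞) = 0.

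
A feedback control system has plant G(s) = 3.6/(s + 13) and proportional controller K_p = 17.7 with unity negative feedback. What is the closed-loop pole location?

Closed-loop transfer function: T(s) = K_p·G(s)/(1 + K_p·G(s)) = 63.72/(s + 13 + 63.72) = 63.72/(s + 76.72).
The closed-loop pole is at s = −76.72.

s = -76.72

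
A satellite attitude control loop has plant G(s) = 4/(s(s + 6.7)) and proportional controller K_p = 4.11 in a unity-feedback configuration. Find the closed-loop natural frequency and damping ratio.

ω_n = 4.05 rad/s, ζ = 0.826

1 + K_p·G(s) = 0 gives s² + 6.7s + 16.44 = 0.
So ω_n² = 16.44 ⇒ ω_n = 4.055 rad/s, and ζ = 6.7/(2ω_n) = 0.826.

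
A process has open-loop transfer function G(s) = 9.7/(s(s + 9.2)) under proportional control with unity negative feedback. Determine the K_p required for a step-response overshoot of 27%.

K_p = 14.7

From %OS = 100·exp(−πζ/√(1−ζ²)) = 27%, ζ = −ln(0.27)/√(π²+ln²(0.27)) = 0.3847.
Characteristic equation s² + 9.2s + 9.7K_p = 0 gives ζ = 9.2/(2√(9.7K_p)).
Setting ζ = 0.3847: √(9.7K_p) = 9.2/(2·0.3847) = 11.96, so K_p = 143/9.7 = 14.7.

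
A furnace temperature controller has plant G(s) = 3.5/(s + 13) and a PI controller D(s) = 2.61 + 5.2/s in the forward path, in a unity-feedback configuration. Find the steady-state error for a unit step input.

0

The open loop D(s)G(s) has a pole at the origin (type 1), so the static position error constant is infinite and e_ss = 1/(1+∞) = 0.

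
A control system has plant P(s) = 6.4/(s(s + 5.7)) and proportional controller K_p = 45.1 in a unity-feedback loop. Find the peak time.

T_p = 0.188 s

From 1 + K_pP(s) = 0: s² + 5.7s + 288.6 = 0 ⇒ ω_n = 16.99, ζ = 0.1678.
Damped frequency ω_d = ω_n√(1−ζ²) = 16.75 rad/s, so peak time T_p = π/ω_d = 0.188 s.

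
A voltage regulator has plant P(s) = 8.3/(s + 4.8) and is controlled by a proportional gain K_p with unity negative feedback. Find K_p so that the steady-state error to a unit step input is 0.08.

K_p = 6.65

For a type-0 loop with proportional control, e_ss = 1/(1 + K_p·P(0)).
P(0) = 1.729. Require 1/(1 + K_p·1.729) = 0.08, so 1 + 1.729·K_p = 12.5.
K_p = (12.5 − 1)/1.729 = 6.65.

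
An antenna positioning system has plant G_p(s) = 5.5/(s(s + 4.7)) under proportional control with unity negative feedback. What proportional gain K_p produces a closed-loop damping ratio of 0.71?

K_p = 1.99

Closed-loop characteristic equation: s² + 4.7s + K_p·5.5 = 0.
So ω_n = √(5.5K_p) and 2ζω_n = 4.7, giving ζ = 4.7/(2√(5.5K_p)).
Setting ζ = 0.71: √(5.5K_p) = 4.7/(2·0.71) = 3.31, so K_p = 10.96/5.5 = 1.99.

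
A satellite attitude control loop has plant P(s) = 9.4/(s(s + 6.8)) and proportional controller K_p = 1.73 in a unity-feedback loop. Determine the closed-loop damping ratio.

ζ = 0.843

1 + K_p·P(s) = 0 gives s² + 6.8s + 16.26 = 0.
So ω_n² = 16.26 ⇒ ω_n = 4.033 rad/s, and ζ = 6.8/(2ω_n) = 0.843.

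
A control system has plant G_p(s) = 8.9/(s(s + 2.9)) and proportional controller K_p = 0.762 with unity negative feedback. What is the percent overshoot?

Closed-loop characteristic equation: s² + 2.9s + 6.782 = 0, so ω_n = 2.604 rad/s and ζ = 2.9/(2·2.604) = 0.5568.
%OS = 100·exp(−πζ/√(1−ζ²)) = 100·exp(−π·0.5568/√0.69) = 12.2%.

12.2%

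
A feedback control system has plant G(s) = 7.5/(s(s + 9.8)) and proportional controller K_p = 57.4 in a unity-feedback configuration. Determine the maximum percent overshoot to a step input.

From 1 + K_pG(s) = 0: s² + 9.8s + 430.5 = 0 ⇒ ω_n = 20.75, ζ = 0.2362.
%OS = 100·exp(−πζ/√(1−ζ²)) = 100·exp(−π·0.2362/√0.9442) = 46.6%.

46.6%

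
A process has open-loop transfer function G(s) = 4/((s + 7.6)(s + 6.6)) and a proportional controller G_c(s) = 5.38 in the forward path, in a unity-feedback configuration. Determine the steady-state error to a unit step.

The loop is type 0. Static position error constant K_pos = G_c(0)·G(0) = 5.38·0.07974 = 0.429.
Steady-state error to a unit step: e_ss = 1/(1+K_pos) = 1/1.429 = 0.7.

0.7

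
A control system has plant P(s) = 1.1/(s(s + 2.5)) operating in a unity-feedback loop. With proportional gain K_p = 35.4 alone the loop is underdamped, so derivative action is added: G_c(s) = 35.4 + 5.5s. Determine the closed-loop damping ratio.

ζ = 0.685

Forward path: (35.4 + 5.5s)·1.1/(s(s+2.5)). The closed-loop characteristic equation is s² + (2.5 + 1.1·5.5)s + 1.1·35.4 = 0.
That is s² + 8.55s + 38.94 = 0, so ω_n = 6.24 rad/s and ζ = 8.55/(2·6.24) = 0.6851.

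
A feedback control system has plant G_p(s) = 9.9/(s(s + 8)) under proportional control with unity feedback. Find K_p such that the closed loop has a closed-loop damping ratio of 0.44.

Closed-loop characteristic equation: s² + 8s + K_p·9.9 = 0.
So ω_n = √(9.9K_p) and 2ζω_n = 8, giving ζ = 8/(2√(9.9K_p)).
Setting ζ = 0.44: √(9.9K_p) = 8/(2·0.44) = 9.091, so K_p = 82.64/9.9 = 8.35.

K_p = 8.35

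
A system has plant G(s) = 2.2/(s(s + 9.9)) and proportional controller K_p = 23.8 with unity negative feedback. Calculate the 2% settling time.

Closed-loop characteristic equation: s² + 9.9s + 52.36 = 0, so ω_n = 7.236 rad/s and ζ = 9.9/(2·7.236) = 0.6841.
2% settling time T_s ≈ 4/(ζω_n) = 4/4.95 = 0.808 s.

T_s ≈ 0.808 s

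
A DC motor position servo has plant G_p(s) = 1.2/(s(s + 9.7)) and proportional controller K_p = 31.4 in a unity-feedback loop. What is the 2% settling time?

From 1 + K_pG_p(s) = 0: s² + 9.7s + 37.68 = 0 ⇒ ω_n = 6.138, ζ = 0.7901.
2% settling time T_s ≈ 4/(ζω_n) = 4/4.85 = 0.825 s.

T_s ≈ 0.825 s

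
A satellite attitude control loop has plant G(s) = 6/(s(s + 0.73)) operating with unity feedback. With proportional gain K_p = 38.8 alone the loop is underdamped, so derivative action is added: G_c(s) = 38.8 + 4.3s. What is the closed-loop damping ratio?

Forward path: (38.8 + 4.3s)·6/(s(s+0.73)). The closed-loop characteristic equation is s² + (0.73 + 6·4.3)s + 6·38.8 = 0.
That is s² + 26.53s + 232.8 = 0, so ω_n = 15.26 rad/s and ζ = 26.53/(2·15.26) = 0.8694.

ζ = 0.869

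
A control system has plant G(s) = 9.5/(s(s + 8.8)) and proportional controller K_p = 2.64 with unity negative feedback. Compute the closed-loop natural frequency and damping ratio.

With unity feedback the closed-loop characteristic equation is s² + 8.8s + 2.64·9.5 = s² + 8.8s + 25.08 = 0.
Matching s² + 2ζω_n s + ω_n²: ω_n = √25.08 = 5.008 rad/s and 2ζω_n = 8.8, so ζ = 8.8/(2·5.008) = 0.879.

ω_n = 5.01 rad/s, ζ = 0.879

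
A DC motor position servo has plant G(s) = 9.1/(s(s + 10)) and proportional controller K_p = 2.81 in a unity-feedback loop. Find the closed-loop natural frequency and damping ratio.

With unity feedback the closed-loop characteristic equation is s² + 10s + 2.81·9.1 = s² + 10s + 25.57 = 0.
Matching s² + 2ζω_n s + ω_n²: ω_n = √25.57 = 5.057 rad/s and 2ζω_n = 10, so ζ = 10/(2·5.057) = 0.989.

ω_n = 5.06 rad/s, ζ = 0.989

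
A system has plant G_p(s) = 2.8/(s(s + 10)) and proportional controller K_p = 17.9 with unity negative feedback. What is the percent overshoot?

Closed-loop characteristic equation: s² + 10s + 50.12 = 0, so ω_n = 7.08 rad/s and ζ = 10/(2·7.08) = 0.7063.
%OS = 100·exp(−πζ/√(1−ζ²)) = 100·exp(−π·0.7063/√0.5012) = 4.35%.

4.35%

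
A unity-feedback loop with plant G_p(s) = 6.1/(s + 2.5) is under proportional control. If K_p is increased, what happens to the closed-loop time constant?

The closed-loop bandwidth 2.5+K_p·6.1 grows with K_p, so τ shrinks.

decrease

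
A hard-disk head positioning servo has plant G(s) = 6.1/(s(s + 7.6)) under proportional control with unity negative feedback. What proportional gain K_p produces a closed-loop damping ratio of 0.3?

Closed-loop characteristic equation: s² + 7.6s + K_p·6.1 = 0.
So ω_n = √(6.1K_p) and 2ζω_n = 7.6, giving ζ = 7.6/(2√(6.1K_p)).
Setting ζ = 0.3: √(6.1K_p) = 7.6/(2·0.3) = 12.67, so K_p = 160.4/6.1 = 26.3.

K_p = 26.3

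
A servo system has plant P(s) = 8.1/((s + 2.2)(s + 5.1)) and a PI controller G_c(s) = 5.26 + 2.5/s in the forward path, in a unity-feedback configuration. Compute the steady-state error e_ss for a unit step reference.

The open loop G_c(s)P(s) has a pole at the origin (type 1), so the static position error constant is infinite and e_ss = 1/(1+∞) = 0.

0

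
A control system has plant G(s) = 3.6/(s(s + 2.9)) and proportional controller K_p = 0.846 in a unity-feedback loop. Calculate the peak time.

Closed-loop characteristic equation: s² + 2.9s + 3.046 = 0, so ω_n = 1.745 rad/s and ζ = 2.9/(2·1.745) = 0.8309.
Damped frequency ω_d = ω_n√(1−ζ²) = 0.9711 rad/s, so peak time T_p = π/ω_d = 3.23 s.

T_p = 3.23 s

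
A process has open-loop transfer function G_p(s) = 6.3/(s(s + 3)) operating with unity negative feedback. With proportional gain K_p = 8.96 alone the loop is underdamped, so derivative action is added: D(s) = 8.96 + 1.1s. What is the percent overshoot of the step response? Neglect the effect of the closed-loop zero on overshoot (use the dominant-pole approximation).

6.29%

Forward path: (8.96 + 1.1s)·6.3/(s(s+3)). The closed-loop characteristic equation is s² + (3 + 6.3·1.1)s + 6.3·8.96 = 0.
That is s² + 9.93s + 56.45 = 0, so ω_n = 7.513 rad/s and ζ = 9.93/(2·7.513) = 0.6608.
%OS = 100·exp(−πζ/√(1−ζ²)) = 6.29%.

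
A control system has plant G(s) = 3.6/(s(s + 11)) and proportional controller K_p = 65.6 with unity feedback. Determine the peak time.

The closed-loop denominator s² + 11s + 236.2 gives ω_n = √236.2 = 15.37 and ζ = 11/(2ω_n) = 0.3579.
Damped frequency ω_d = ω_n√(1−ζ²) = 14.35 rad/s, so peak time T_p = π/ω_d = 0.219 s.

T_p = 0.219 s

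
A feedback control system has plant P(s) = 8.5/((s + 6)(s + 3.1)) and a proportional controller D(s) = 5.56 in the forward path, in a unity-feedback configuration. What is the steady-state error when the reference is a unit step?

0.282

The loop is type 0. Static position error constant K_pos = D(0)·P(0) = 5.56·0.457 = 2.541.
Steady-state error to a unit step: e_ss = 1/(1+K_pos) = 1/3.541 = 0.282.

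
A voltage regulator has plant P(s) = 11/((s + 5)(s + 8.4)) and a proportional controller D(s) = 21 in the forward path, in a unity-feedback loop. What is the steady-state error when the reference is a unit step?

0.154

The loop is type 0. Static position error constant K_pos = D(0)·P(0) = 21·0.2619 = 5.5.
Steady-state error to a unit step: e_ss = 1/(1+K_pos) = 1/6.5 = 0.154.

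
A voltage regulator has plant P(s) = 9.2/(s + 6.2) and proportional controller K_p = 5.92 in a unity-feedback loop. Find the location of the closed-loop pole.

Closed-loop transfer function: T(s) = K_p·P(s)/(1 + K_p·P(s)) = 54.46/(s + 6.2 + 54.46) = 54.46/(s + 60.66).
The closed-loop pole is at s = −60.66.

s = -60.66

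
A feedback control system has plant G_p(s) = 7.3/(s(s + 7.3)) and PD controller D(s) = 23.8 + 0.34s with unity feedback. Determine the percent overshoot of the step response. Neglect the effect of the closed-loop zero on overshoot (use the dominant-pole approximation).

28.5%

Forward path: (23.8 + 0.34s)·7.3/(s(s+7.3)). The closed-loop characteristic equation is s² + (7.3 + 7.3·0.34)s + 7.3·23.8 = 0.
That is s² + 9.782s + 173.7 = 0, so ω_n = 13.18 rad/s and ζ = 9.782/(2·13.18) = 0.3711.
%OS = 100·exp(−πζ/√(1−ζ²)) = 28.5%.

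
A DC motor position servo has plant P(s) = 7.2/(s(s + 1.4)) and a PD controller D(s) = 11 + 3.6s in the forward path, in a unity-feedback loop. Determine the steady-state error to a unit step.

The open loop D(s)P(s) has a pole at the origin (type 1), so the static position error constant is infinite and e_ss = 1/(1+∞) = 0.

0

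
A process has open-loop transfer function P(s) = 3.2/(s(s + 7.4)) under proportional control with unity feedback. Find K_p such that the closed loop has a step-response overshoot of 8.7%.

From %OS = 100·exp(−πζ/√(1−ζ²)) = 8.7%, ζ = −ln(0.087)/√(π²+ln²(0.087)) = 0.6137.
Characteristic equation s² + 7.4s + 3.2K_p = 0 gives ζ = 7.4/(2√(3.2K_p)).
Setting ζ = 0.6137: √(3.2K_p) = 7.4/(2·0.6137) = 6.029, so K_p = 36.35/3.2 = 11.4.

K_p = 11.4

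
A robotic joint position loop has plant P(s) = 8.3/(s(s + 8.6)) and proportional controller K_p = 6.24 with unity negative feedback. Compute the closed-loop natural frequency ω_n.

ω_n = 7.2 rad/s

1 + K_p·P(s) = 0 gives s² + 8.6s + 51.79 = 0.
Matching s² + 2ζω_n s + ω_n²: ω_n = √51.79 = 7.197 rad/s and 2ζω_n = 8.6, so ζ = 8.6/(2·7.197) = 0.597.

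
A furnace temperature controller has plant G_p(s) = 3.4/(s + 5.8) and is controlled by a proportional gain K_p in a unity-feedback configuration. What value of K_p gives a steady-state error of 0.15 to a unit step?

The loop is type 0, so e_ss(step) = 1/(1 + K_pos) with K_pos = K_p·G_p(0).
G_p(0) = 0.5862. Require 1/(1 + K_p·0.5862) = 0.15, so 1 + 0.5862·K_p = 6.667.
K_p = (6.667 − 1)/0.5862 = 9.67.

K_p = 9.67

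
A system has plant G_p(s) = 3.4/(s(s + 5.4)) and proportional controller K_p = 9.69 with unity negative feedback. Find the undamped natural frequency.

ω_n = 5.74 rad/s

The closed-loop denominator is s(s+5.4) + 9.69·3.4 = s² + 5.4s + 32.95.
So ω_n² = 32.95 ⇒ ω_n = 5.74 rad/s, and ζ = 5.4/(2ω_n) = 0.47.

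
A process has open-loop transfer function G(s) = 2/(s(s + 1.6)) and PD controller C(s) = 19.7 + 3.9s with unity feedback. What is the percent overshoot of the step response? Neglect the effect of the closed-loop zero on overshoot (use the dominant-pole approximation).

Forward path: (19.7 + 3.9s)·2/(s(s+1.6)). The closed-loop characteristic equation is s² + (1.6 + 2·3.9)s + 2·19.7 = 0.
That is s² + 9.4s + 39.4 = 0, so ω_n = 6.277 rad/s and ζ = 9.4/(2·6.277) = 0.7488.
%OS = 100·exp(−πζ/√(1−ζ²)) = 2.88%.

2.88%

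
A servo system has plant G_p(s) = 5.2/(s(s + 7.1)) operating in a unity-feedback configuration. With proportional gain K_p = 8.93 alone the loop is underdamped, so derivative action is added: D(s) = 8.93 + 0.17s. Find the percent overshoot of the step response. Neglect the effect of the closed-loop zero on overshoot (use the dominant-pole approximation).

Forward path: (8.93 + 0.17s)·5.2/(s(s+7.1)). The closed-loop characteristic equation is s² + (7.1 + 5.2·0.17)s + 5.2·8.93 = 0.
That is s² + 7.984s + 46.44 = 0, so ω_n = 6.814 rad/s and ζ = 7.984/(2·6.814) = 0.5858.
%OS = 100·exp(−πζ/√(1−ζ²)) = 10.3%.

10.3%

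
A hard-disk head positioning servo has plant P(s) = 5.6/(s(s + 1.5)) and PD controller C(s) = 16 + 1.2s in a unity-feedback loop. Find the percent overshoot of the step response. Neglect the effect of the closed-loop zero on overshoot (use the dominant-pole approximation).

Forward path: (16 + 1.2s)·5.6/(s(s+1.5)). The closed-loop characteristic equation is s² + (1.5 + 5.6·1.2)s + 5.6·16 = 0.
That is s² + 8.22s + 89.6 = 0, so ω_n = 9.466 rad/s and ζ = 8.22/(2·9.466) = 0.4342.
%OS = 100·exp(−πζ/√(1−ζ²)) = 22%.

22%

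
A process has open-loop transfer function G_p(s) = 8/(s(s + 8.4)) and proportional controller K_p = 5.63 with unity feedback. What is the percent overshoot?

8.04%

The closed-loop denominator s² + 8.4s + 45.04 gives ω_n = √45.04 = 6.711 and ζ = 8.4/(2ω_n) = 0.6258.
%OS = 100·exp(−πζ/√(1−ζ²)) = 100·exp(−π·0.6258/√0.6083) = 8.04%.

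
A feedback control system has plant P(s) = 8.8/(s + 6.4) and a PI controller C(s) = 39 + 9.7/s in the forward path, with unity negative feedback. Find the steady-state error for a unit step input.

The open loop C(s)P(s) has a pole at the origin (type 1), so the static position error constant is infinite and e_ss = 1/(1+∞) = 0.

0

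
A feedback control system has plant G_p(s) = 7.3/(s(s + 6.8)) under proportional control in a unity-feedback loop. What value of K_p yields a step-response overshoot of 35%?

From %OS = 100·exp(−πζ/√(1−ζ²)) = 35%, ζ = −ln(0.35)/√(π²+ln²(0.35)) = 0.3169.
Characteristic equation s² + 6.8s + 7.3K_p = 0 gives ζ = 6.8/(2√(7.3K_p)).
Setting ζ = 0.3169: √(7.3K_p) = 6.8/(2·0.3169) = 10.73, so K_p = 115.1/7.3 = 15.8.

K_p = 15.8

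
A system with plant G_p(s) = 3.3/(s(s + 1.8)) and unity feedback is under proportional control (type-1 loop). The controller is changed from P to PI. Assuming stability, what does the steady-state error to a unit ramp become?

0

The integrator raises the loop to type 2, so K_v → ∞ and e_ss to a ramp is zero.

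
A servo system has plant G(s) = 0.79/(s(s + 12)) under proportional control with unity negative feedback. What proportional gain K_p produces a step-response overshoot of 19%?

K_p = 209

From %OS = 100·exp(−πζ/√(1−ζ²)) = 19%, ζ = −ln(0.19)/√(π²+ln²(0.19)) = 0.4673.
Characteristic equation s² + 12s + 0.79K_p = 0 gives ζ = 12/(2√(0.79K_p)).
Setting ζ = 0.4673: √(0.79K_p) = 12/(2·0.4673) = 12.84, so K_p = 164.8/0.79 = 209.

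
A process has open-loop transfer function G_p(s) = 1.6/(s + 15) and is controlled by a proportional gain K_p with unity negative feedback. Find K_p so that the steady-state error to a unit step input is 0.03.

K_p = 303

The loop is type 0, so e_ss(step) = 1/(1 + K_pos) with K_pos = K_p·G_p(0).
G_p(0) = 0.1067. Require 1/(1 + K_p·0.1067) = 0.03, so 1 + 0.1067·K_p = 33.33.
K_p = (33.33 − 1)/0.1067 = 303.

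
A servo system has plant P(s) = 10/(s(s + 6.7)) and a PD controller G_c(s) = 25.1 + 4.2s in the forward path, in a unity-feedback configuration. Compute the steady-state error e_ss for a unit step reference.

The open loop G_c(s)P(s) has a pole at the origin (type 1), so the static position error constant is infinite and e_ss = 1/(1+∞) = 0.

0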